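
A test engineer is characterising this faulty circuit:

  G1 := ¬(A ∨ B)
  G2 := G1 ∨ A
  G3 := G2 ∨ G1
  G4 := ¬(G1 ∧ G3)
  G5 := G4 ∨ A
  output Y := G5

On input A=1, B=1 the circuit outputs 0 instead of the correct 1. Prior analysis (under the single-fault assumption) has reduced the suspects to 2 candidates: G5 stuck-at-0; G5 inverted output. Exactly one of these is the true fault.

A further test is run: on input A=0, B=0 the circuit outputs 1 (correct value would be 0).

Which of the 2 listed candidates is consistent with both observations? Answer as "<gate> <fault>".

G5 inverted output

Evaluate each candidate on input A=0, B=0:
  G5 stuck-at-0: G1=1, G2=1, G3=1, G4=0, G5=0 [stuck-at-0] → 0 — eliminated
  G5 inverted output: G1=1, G2=1, G3=1, G4=0, G5=1 [inverted output] → 1 — matches
Only G5 inverted output reproduces the observed 1.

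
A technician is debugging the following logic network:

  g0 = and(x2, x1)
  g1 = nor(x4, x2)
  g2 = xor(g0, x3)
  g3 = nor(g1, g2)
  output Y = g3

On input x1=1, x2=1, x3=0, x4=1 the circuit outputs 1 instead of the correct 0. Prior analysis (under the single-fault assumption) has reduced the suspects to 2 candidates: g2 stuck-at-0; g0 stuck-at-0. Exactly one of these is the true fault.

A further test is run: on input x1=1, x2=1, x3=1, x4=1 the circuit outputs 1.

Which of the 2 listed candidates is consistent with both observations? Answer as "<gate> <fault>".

Evaluate each candidate on input x1=1, x2=1, x3=1, x4=1:
  g2 stuck-at-0: g0=1, g1=0, g2=0 [stuck-at-0], g3=1 → 1 — matches
  g0 stuck-at-0: g0=0 [stuck-at-0], g1=0, g2=1, g3=0 → 0 — eliminated
Only g2 stuck-at-0 reproduces the observed 1.

g2 stuck-at-0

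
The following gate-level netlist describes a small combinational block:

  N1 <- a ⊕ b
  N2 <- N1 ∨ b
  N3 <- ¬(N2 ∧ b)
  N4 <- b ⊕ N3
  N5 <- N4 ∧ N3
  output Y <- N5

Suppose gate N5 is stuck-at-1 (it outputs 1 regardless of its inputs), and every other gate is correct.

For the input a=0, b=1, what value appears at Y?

1

Propagate with N5 forced: N1=1, N2=1, N3=0, N4=1, N5=1 [stuck-at-1].
So Y = 1. (Without the fault it would be 0.)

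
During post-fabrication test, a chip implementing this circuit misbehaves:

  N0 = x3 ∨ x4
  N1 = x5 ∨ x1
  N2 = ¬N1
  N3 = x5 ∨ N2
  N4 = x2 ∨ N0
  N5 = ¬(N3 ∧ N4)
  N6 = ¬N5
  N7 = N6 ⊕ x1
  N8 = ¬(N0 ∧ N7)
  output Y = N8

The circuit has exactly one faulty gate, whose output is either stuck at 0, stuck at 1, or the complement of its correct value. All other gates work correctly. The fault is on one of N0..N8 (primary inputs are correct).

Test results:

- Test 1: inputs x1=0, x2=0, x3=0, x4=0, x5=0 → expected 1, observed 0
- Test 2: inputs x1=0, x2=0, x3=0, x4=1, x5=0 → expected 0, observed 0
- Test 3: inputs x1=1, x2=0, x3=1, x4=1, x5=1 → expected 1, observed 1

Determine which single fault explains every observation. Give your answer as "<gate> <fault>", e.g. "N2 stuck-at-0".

Fault-free values for test 1 (x1=0, x2=0, x3=0, x4=0, x5=0): N0=0, N1=0, N2=1, N3=1, N4=0, N5=1, N6=0, N7=0, N8=1, giving Y=1. Observed 0.
Test 1: faults giving observed 0 are {N0 stuck-at-1, N0 inverted output, N8 stuck-at-0, N8 inverted output}.
Test 2 (x1=0, x2=0, x3=0, x4=1, x5=0): fault-free N0=1, N1=0, N2=1, N3=1, N4=1, N5=0, N6=1, N7=1, N8=0 → 0; observed 0. Eliminates N0 inverted output, N8 inverted output.
Test 3 (x1=1, x2=0, x3=1, x4=1, x5=1): fault-free N0=1, N1=1, N2=0, N3=1, N4=1, N5=0, N6=1, N7=0, N8=1 → 1; observed 1. Eliminates N8 stuck-at-0.
Only N0 stuck-at-1 is consistent with every test.

N0 stuck-at-1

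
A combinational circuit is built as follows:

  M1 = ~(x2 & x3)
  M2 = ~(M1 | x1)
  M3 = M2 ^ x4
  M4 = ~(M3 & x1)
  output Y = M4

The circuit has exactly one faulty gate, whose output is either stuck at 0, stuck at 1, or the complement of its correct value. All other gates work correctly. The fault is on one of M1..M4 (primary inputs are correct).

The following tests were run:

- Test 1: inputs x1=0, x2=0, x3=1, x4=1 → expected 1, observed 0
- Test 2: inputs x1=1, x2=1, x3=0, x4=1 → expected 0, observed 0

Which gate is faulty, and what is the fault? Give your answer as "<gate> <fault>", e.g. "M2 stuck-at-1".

M4 stuck-at-0

Fault-free values for test 1 (x1=0, x2=0, x3=1, x4=1): M1=1, M2=0, M3=1, M4=1, giving Y=1. Observed 0.
Test 1: faults giving observed 0 are {M4 stuck-at-0, M4 inverted output}.
Test 2 (x1=1, x2=1, x3=0, x4=1): fault-free M1=1, M2=0, M3=1, M4=0 → 0; observed 0. Eliminates M4 inverted output.
Only M4 stuck-at-0 is consistent with every test.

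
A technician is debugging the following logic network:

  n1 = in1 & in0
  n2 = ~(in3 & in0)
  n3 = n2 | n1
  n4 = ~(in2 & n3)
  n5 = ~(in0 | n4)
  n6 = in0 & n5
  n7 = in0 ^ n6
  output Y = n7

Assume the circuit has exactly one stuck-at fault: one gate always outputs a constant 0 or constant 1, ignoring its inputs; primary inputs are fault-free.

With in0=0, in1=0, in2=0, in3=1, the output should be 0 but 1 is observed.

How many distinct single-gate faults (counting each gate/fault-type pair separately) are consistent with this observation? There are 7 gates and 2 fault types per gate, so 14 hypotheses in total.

Fault-free: n1=0, n2=1, n3=1, n4=1, n5=0, n6=0, n7=0 → 0. Observed 1.
  n1 stuck-at-0: output 0 ✗
  n1 stuck-at-1: output 0 ✗
  n2 stuck-at-0: output 0 ✗
  n2 stuck-at-1: output 0 ✗
  n3 stuck-at-0: output 0 ✗
  n3 stuck-at-1: output 0 ✗
  n4 stuck-at-0: output 0 ✗
  n4 stuck-at-1: output 0 ✗
  n5 stuck-at-0: output 0 ✗
  n5 stuck-at-1: output 0 ✗
  n6 stuck-at-0: output 0 ✗
  n6 stuck-at-1: output 1 ✓
  n7 stuck-at-0: output 0 ✗
  n7 stuck-at-1: output 1 ✓
Consistent faults: {n6 stuck-at-1, n7 stuck-at-1} — 2 in all.

2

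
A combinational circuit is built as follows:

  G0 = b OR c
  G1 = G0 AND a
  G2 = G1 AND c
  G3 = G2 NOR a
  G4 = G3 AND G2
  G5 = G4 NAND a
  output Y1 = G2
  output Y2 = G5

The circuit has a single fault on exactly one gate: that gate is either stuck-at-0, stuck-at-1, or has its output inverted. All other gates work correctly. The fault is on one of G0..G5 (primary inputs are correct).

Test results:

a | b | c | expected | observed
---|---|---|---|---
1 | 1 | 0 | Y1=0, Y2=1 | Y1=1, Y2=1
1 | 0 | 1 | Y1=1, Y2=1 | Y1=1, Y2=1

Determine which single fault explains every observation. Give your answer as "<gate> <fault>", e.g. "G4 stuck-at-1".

Fault-free values for test 1 (a=1, b=1, c=0): G0=1, G1=1, G2=0, G3=0, G4=0, G5=1, giving Y1=0, Y2=1. Observed Y1=1, Y2=1.
Test 1: faults giving observed Y1=1, Y2=1 are {G2 stuck-at-1, G2 inverted output}.
Test 2 (a=1, b=0, c=1): fault-free G0=1, G1=1, G2=1, G3=0, G4=0, G5=1 → Y1=1, Y2=1; observed Y1=1, Y2=1. Eliminates G2 inverted output.
Only G2 stuck-at-1 is consistent with every test.

G2 stuck-at-1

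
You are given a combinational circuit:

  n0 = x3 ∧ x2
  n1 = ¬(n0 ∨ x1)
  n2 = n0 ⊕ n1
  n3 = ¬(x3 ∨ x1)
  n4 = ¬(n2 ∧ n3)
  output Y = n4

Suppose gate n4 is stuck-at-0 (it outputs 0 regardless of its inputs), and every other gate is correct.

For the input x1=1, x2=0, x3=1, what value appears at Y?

0

Propagate with n4 forced: n0=0, n1=0, n2=0, n3=0, n4=0 [stuck-at-0].
So Y = 0. (Without the fault it would be 1.)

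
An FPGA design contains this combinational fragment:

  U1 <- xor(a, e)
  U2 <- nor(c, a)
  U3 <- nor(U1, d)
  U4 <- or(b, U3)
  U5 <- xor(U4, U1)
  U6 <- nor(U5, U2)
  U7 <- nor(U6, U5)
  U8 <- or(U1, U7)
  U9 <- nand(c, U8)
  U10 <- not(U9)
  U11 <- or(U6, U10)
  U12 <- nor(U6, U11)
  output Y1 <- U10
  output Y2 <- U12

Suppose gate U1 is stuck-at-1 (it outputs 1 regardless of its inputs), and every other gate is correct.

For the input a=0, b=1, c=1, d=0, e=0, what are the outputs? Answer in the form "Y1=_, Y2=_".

Y1=1, Y2=0

Propagate with U1 forced: U1=1 [stuck-at-1], U2=0, U3=0, U4=1, U5=0, U6=1, U7=0, U8=1, U9=0, U10=1, U11=1, U12=0.
So the outputs are Y1=1, Y2=0. (Without the fault they would be Y1=0, Y2=1.)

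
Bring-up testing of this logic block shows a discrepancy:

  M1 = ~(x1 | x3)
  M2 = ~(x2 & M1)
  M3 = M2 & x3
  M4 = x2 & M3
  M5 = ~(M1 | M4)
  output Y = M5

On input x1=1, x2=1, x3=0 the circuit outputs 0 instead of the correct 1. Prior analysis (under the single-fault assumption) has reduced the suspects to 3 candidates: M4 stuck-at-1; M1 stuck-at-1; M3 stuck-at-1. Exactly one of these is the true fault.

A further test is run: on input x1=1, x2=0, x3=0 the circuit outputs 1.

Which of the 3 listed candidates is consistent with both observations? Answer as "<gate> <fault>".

Evaluate each candidate on input x1=1, x2=0, x3=0:
  M4 stuck-at-1: M1=0, M2=1, M3=0, M4=1 [stuck-at-1], M5=0 → 0 — eliminated
  M1 stuck-at-1: M1=1 [stuck-at-1], M2=1, M3=0, M4=0, M5=0 → 0 — eliminated
  M3 stuck-at-1: M1=0, M2=1, M3=1 [stuck-at-1], M4=0, M5=1 → 1 — matches
Only M3 stuck-at-1 reproduces the observed 1.

M3 stuck-at-1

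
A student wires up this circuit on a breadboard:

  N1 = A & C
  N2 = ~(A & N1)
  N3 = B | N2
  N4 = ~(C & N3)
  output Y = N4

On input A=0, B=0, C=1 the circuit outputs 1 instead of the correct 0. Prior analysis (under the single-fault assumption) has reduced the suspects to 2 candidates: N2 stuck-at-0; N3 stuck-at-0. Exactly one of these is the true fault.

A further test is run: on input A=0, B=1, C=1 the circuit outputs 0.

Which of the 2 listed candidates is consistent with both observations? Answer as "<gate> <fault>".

Evaluate each candidate on input A=0, B=1, C=1:
  N2 stuck-at-0: N1=0, N2=0 [stuck-at-0], N3=1, N4=0 → 0 — matches
  N3 stuck-at-0: N1=0, N2=1, N3=0 [stuck-at-0], N4=1 → 1 — eliminated
Only N2 stuck-at-0 reproduces the observed 0.

N2 stuck-at-0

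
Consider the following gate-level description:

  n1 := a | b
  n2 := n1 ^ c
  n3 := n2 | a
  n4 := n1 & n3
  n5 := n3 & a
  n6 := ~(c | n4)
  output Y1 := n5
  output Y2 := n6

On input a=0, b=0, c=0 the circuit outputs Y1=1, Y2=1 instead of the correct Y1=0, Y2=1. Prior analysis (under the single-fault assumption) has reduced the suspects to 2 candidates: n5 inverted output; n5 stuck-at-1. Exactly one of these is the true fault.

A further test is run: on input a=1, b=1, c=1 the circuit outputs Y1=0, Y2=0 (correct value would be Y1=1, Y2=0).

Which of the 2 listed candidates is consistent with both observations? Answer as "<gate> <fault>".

n5 inverted output

Evaluate each candidate on input a=1, b=1, c=1:
  n5 inverted output: n1=1, n2=0, n3=1, n4=1, n5=0 [inverted output], n6=0 → Y1=0, Y2=0 — matches
  n5 stuck-at-1: n1=1, n2=0, n3=1, n4=1, n5=1 [stuck-at-1], n6=0 → Y1=1, Y2=0 — eliminated
Only n5 inverted output reproduces the observed Y1=0, Y2=0.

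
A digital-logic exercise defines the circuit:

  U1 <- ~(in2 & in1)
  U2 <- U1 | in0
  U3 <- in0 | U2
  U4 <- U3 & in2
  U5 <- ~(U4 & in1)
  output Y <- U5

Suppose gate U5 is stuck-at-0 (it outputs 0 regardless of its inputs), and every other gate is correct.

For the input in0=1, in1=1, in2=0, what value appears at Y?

0

Propagate with U5 forced: U1=1, U2=1, U3=1, U4=0, U5=0 [stuck-at-0].
So Y = 0. (Without the fault it would be 1.)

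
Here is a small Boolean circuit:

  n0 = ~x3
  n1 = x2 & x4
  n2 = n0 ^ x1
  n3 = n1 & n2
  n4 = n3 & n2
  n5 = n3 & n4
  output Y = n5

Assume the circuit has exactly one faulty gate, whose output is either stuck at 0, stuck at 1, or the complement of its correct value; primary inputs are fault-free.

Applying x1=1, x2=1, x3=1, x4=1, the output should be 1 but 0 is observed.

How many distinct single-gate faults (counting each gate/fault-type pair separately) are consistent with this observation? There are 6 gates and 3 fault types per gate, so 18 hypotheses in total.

Fault-free: n0=0, n1=1, n2=1, n3=1, n4=1, n5=1 → 1. Observed 0.
  n0: stuck-at-1, inverted output ✓; others ✗
  n1: stuck-at-0, inverted output ✓; others ✗
  n2: stuck-at-0, inverted output ✓; others ✗
  n3: stuck-at-0, inverted output ✓; others ✗
  n4: stuck-at-0, inverted output ✓; others ✗
  n5: stuck-at-0, inverted output ✓; others ✗
Consistent faults: {n0 stuck-at-1, n0 inverted output, n1 stuck-at-0, n1 inverted output, n2 stuck-at-0, n2 inverted output, n3 stuck-at-0, n3 inverted output, n4 stuck-at-0, n4 inverted output, n5 stuck-at-0, n5 inverted output} — 12 in all.

12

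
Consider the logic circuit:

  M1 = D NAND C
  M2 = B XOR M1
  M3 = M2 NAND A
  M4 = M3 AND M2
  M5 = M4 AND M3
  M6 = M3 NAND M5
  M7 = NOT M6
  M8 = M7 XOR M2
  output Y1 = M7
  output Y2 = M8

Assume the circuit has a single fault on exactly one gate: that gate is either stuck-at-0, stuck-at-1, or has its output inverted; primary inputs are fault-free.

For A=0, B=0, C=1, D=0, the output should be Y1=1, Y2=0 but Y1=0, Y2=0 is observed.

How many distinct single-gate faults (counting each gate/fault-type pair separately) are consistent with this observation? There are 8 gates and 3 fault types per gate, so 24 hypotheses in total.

4

Fault-free: M1=1, M2=1, M3=1, M4=1, M5=1, M6=0, M7=1, M8=0 → Y1=1, Y2=0. Observed Y1=0, Y2=0.
  M1: stuck-at-0, inverted output ✓; others ✗
  M2: stuck-at-0, inverted output ✓; others ✗
  M3: none of the 3 fault types match ✗
  M4: none of the 3 fault types match ✗
  M5: none of the 3 fault types match ✗
  M6: none of the 3 fault types match ✗
  M7: none of the 3 fault types match ✗
  M8: none of the 3 fault types match ✗
Consistent faults: {M1 stuck-at-0, M1 inverted output, M2 stuck-at-0, M2 inverted output} — 4 in all.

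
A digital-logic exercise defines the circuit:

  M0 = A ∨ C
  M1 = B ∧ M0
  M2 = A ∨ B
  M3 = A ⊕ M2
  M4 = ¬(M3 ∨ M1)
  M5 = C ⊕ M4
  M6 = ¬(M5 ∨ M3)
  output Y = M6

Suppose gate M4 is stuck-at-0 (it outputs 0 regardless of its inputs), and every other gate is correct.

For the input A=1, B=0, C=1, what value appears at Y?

0

Propagate with M4 forced: M0=1, M1=0, M2=1, M3=0, M4=0 [stuck-at-0], M5=1, M6=0.
So Y = 0. (Without the fault it would be 1.)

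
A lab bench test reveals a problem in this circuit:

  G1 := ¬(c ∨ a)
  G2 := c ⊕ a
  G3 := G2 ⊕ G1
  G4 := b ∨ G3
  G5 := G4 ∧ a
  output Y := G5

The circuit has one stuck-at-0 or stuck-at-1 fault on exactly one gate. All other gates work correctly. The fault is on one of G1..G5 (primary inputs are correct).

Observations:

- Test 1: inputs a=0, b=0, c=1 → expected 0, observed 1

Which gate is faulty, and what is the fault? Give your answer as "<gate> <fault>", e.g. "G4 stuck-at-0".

G5 stuck-at-1

Fault-free values for test 1 (a=0, b=0, c=1): G1=0, G2=1, G3=1, G4=1, G5=0, giving Y=0. Observed 1.
Test 1: faults giving observed 1 are {G5 stuck-at-1}.
Only G5 stuck-at-1 is consistent with every test.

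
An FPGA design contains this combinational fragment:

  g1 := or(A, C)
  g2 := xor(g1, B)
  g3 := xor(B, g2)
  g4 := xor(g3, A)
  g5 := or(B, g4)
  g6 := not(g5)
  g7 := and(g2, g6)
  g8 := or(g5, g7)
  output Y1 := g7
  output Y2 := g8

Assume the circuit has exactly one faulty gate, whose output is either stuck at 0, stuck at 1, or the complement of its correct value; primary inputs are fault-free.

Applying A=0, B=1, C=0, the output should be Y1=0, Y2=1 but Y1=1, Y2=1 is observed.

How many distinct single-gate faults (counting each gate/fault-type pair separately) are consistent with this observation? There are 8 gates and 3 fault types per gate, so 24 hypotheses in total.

6

Fault-free: g1=0, g2=1, g3=0, g4=0, g5=1, g6=0, g7=0, g8=1 → Y1=0, Y2=1. Observed Y1=1, Y2=1.
  g1: none of the 3 fault types match ✗
  g2: none of the 3 fault types match ✗
  g3: none of the 3 fault types match ✗
  g4: none of the 3 fault types match ✗
  g5: stuck-at-0, inverted output ✓; others ✗
  g6: stuck-at-1, inverted output ✓; others ✗
  g7: stuck-at-1, inverted output ✓; others ✗
  g8: none of the 3 fault types match ✗
Consistent faults: {g5 stuck-at-0, g5 inverted output, g6 stuck-at-1, g6 inverted output, g7 stuck-at-1, g7 inverted output} — 6 in all.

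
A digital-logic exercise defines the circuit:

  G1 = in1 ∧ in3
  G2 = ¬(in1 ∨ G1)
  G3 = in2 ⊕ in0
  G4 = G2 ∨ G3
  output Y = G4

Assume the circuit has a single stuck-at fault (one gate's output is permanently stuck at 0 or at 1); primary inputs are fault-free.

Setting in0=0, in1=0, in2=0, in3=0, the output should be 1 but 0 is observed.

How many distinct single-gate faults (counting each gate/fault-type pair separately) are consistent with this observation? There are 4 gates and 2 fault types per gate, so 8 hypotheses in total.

Fault-free: G1=0, G2=1, G3=0, G4=1 → 1. Observed 0.
  G1 stuck-at-0: output 1 ✗
  G1 stuck-at-1: output 0 ✓
  G2 stuck-at-0: output 0 ✓
  G2 stuck-at-1: output 1 ✗
  G3 stuck-at-0: output 1 ✗
  G3 stuck-at-1: output 1 ✗
  G4 stuck-at-0: output 0 ✓
  G4 stuck-at-1: output 1 ✗
Consistent faults: {G1 stuck-at-1, G2 stuck-at-0, G4 stuck-at-0} — 3 in all.

3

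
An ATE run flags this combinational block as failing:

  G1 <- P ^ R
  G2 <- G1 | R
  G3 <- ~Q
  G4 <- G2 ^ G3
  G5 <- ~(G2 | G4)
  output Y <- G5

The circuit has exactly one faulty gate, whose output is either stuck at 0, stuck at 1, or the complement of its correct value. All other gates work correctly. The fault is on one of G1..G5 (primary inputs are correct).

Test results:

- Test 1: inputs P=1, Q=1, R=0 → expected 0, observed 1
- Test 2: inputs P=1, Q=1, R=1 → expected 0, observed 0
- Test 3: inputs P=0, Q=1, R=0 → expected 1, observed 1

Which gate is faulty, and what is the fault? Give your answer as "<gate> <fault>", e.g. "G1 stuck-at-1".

Fault-free values for test 1 (P=1, Q=1, R=0): G1=1, G2=1, G3=0, G4=1, G5=0, giving Y=0. Observed 1.
Test 1: faults giving observed 1 are {G1 stuck-at-0, G1 inverted output, G2 stuck-at-0, G2 inverted output, G5 stuck-at-1, G5 inverted output}.
Test 2 (P=1, Q=1, R=1): fault-free G1=0, G2=1, G3=0, G4=1, G5=0 → 0; observed 0. Eliminates G2 stuck-at-0, G2 inverted output, G5 stuck-at-1, G5 inverted output.
Test 3 (P=0, Q=1, R=0): fault-free G1=0, G2=0, G3=0, G4=0, G5=1 → 1; observed 1. Eliminates G1 inverted output.
Only G1 stuck-at-0 is consistent with every test.

G1 stuck-at-0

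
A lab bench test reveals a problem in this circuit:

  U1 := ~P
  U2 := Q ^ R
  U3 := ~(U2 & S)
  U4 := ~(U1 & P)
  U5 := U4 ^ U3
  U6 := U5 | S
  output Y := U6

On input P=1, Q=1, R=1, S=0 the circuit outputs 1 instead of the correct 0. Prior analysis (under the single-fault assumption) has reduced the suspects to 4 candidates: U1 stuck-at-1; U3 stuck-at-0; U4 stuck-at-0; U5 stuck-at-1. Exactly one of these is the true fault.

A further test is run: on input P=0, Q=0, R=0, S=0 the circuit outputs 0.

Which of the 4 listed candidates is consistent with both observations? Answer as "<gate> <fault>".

U1 stuck-at-1

Evaluate each candidate on input P=0, Q=0, R=0, S=0:
  U1 stuck-at-1: U1=1 [stuck-at-1], U2=0, U3=1, U4=1, U5=0, U6=0 → 0 — matches
  U3 stuck-at-0: U1=1, U2=0, U3=0 [stuck-at-0], U4=1, U5=1, U6=1 → 1 — eliminated
  U4 stuck-at-0: U1=1, U2=0, U3=1, U4=0 [stuck-at-0], U5=1, U6=1 → 1 — eliminated
  U5 stuck-at-1: U1=1, U2=0, U3=1, U4=1, U5=1 [stuck-at-1], U6=1 → 1 — eliminated
Only U1 stuck-at-1 reproduces the observed 0.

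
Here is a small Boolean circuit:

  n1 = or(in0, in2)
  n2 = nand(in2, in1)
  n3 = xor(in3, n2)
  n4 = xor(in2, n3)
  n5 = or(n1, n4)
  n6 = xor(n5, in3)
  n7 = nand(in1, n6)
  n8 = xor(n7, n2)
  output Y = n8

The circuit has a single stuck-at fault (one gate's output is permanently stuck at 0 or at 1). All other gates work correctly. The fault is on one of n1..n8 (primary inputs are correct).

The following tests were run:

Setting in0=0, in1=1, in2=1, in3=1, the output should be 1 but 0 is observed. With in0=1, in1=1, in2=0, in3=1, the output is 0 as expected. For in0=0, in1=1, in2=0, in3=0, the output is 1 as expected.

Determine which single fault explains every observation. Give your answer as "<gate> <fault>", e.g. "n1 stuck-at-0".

Fault-free values for test 1 (in0=0, in1=1, in2=1, in3=1): n1=1, n2=0, n3=1, n4=0, n5=1, n6=0, n7=1, n8=1, giving Y=1. Observed 0.
Test 1: faults giving observed 0 are {n1 stuck-at-0, n2 stuck-at-1, n5 stuck-at-0, n6 stuck-at-1, n7 stuck-at-0, n8 stuck-at-0}.
Test 2 (in0=1, in1=1, in2=0, in3=1): fault-free n1=1, n2=1, n3=0, n4=0, n5=1, n6=0, n7=1, n8=0 → 0; observed 0. Eliminates n1 stuck-at-0, n5 stuck-at-0, n6 stuck-at-1, n7 stuck-at-0.
Test 3 (in0=0, in1=1, in2=0, in3=0): fault-free n1=0, n2=1, n3=1, n4=1, n5=1, n6=1, n7=0, n8=1 → 1; observed 1. Eliminates n8 stuck-at-0.
Only n2 stuck-at-1 is consistent with every test.

n2 stuck-at-1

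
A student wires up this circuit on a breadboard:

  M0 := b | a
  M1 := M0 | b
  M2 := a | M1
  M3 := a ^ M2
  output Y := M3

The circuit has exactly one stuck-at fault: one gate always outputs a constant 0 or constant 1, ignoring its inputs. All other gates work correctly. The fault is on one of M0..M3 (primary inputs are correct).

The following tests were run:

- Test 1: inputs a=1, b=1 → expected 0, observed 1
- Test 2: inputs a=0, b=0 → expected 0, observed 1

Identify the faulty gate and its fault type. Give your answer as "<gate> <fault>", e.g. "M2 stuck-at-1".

Fault-free values for test 1 (a=1, b=1): M0=1, M1=1, M2=1, M3=0, giving Y=0. Observed 1.
Test 1: faults giving observed 1 are {M2 stuck-at-0, M3 stuck-at-1}.
Test 2 (a=0, b=0): fault-free M0=0, M1=0, M2=0, M3=0 → 0; observed 1. Eliminates M2 stuck-at-0.
Only M3 stuck-at-1 is consistent with every test.

M3 stuck-at-1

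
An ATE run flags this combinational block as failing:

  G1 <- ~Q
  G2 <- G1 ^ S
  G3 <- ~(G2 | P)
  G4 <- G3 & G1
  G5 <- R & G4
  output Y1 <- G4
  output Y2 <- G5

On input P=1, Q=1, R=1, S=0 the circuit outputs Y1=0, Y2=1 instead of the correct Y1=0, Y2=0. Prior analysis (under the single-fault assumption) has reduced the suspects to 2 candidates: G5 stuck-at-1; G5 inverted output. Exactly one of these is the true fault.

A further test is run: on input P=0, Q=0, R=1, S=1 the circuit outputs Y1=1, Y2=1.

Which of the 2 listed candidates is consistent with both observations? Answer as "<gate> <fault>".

Evaluate each candidate on input P=0, Q=0, R=1, S=1:
  G5 stuck-at-1: G1=1, G2=0, G3=1, G4=1, G5=1 [stuck-at-1] → Y1=1, Y2=1 — matches
  G5 inverted output: G1=1, G2=0, G3=1, G4=1, G5=0 [inverted output] → Y1=1, Y2=0 — eliminated
Only G5 stuck-at-1 reproduces the observed Y1=1, Y2=1.

G5 stuck-at-1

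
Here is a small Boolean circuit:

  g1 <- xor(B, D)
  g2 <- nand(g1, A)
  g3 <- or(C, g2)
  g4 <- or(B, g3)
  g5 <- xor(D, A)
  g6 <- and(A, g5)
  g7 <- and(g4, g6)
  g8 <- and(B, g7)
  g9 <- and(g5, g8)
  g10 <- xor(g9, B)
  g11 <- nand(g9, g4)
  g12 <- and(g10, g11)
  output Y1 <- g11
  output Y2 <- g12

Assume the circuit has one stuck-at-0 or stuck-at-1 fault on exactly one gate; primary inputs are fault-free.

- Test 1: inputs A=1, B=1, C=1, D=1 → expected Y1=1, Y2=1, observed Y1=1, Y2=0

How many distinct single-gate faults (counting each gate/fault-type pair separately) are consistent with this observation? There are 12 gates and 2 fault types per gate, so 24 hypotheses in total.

Fault-free: g1=0, g2=1, g3=1, g4=1, g5=0, g6=0, g7=0, g8=0, g9=0, g10=1, g11=1, g12=1 → Y1=1, Y2=1. Observed Y1=1, Y2=0.
  g1: none of the 2 fault types match ✗
  g2: none of the 2 fault types match ✗
  g3: none of the 2 fault types match ✗
  g4: none of the 2 fault types match ✗
  g5: none of the 2 fault types match ✗
  g6: none of the 2 fault types match ✗
  g7: none of the 2 fault types match ✗
  g8: none of the 2 fault types match ✗
  g9: none of the 2 fault types match ✗
  g10: stuck-at-0 ✓; others ✗
  g11: none of the 2 fault types match ✗
  g12: stuck-at-0 ✓; others ✗
Consistent faults: {g10 stuck-at-0, g12 stuck-at-0} — 2 in all.

2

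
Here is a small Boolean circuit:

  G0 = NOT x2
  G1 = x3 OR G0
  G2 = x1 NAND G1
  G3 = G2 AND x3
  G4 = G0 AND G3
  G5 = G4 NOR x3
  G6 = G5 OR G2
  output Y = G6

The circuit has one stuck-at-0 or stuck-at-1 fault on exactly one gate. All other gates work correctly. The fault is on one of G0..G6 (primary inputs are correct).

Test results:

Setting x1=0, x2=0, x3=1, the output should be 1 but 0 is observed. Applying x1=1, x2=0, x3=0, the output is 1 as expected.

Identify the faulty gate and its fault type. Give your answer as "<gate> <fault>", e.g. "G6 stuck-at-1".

Fault-free values for test 1 (x1=0, x2=0, x3=1): G0=1, G1=1, G2=1, G3=1, G4=1, G5=0, G6=1, giving Y=1. Observed 0.
Test 1: faults giving observed 0 are {G2 stuck-at-0, G6 stuck-at-0}.
Test 2 (x1=1, x2=0, x3=0): fault-free G0=1, G1=1, G2=0, G3=0, G4=0, G5=1, G6=1 → 1; observed 1. Eliminates G6 stuck-at-0.
Only G2 stuck-at-0 is consistent with every test.

G2 stuck-at-0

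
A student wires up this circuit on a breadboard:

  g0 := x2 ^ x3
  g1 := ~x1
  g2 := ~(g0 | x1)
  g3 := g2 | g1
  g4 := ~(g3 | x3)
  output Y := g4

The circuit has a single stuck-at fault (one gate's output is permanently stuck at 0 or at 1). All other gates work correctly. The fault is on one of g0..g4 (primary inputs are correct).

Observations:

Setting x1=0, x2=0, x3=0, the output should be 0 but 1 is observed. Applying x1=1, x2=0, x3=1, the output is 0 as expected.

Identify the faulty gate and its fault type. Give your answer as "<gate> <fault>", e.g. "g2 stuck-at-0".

Fault-free values for test 1 (x1=0, x2=0, x3=0): g0=0, g1=1, g2=1, g3=1, g4=0, giving Y=0. Observed 1.
Test 1: faults giving observed 1 are {g3 stuck-at-0, g4 stuck-at-1}.
Test 2 (x1=1, x2=0, x3=1): fault-free g0=1, g1=0, g2=0, g3=0, g4=0 → 0; observed 0. Eliminates g4 stuck-at-1.
Only g3 stuck-at-0 is consistent with every test.

g3 stuck-at-0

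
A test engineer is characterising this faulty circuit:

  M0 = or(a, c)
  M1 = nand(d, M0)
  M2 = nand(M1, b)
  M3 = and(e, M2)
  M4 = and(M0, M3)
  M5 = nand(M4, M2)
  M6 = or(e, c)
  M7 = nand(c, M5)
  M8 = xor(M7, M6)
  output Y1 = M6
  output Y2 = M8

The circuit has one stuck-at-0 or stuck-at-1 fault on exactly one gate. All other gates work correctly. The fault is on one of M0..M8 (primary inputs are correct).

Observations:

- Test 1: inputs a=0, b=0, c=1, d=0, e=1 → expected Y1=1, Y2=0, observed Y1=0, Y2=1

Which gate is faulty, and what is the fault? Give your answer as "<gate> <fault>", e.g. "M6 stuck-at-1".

M6 stuck-at-0

Fault-free values for test 1 (a=0, b=0, c=1, d=0, e=1): M0=1, M1=1, M2=1, M3=1, M4=1, M5=0, M6=1, M7=1, M8=0, giving Y1=1, Y2=0. Observed Y1=0, Y2=1.
Test 1: faults giving observed Y1=0, Y2=1 are {M6 stuck-at-0}.
Only M6 stuck-at-0 is consistent with every test.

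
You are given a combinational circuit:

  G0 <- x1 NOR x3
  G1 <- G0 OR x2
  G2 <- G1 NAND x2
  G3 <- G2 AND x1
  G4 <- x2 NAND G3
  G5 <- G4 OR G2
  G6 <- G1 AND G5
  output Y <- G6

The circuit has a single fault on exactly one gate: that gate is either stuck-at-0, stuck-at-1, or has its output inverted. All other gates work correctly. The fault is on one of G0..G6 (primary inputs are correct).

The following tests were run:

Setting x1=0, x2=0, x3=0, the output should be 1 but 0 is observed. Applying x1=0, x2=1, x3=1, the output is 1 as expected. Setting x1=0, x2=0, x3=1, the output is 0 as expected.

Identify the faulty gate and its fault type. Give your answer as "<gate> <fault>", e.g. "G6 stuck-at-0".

Fault-free values for test 1 (x1=0, x2=0, x3=0): G0=1, G1=1, G2=1, G3=0, G4=1, G5=1, G6=1, giving Y=1. Observed 0.
Test 1: faults giving observed 0 are {G0 stuck-at-0, G0 inverted output, G1 stuck-at-0, G1 inverted output, G5 stuck-at-0, G5 inverted output, G6 stuck-at-0, G6 inverted output}.
Test 2 (x1=0, x2=1, x3=1): fault-free G0=0, G1=1, G2=0, G3=0, G4=1, G5=1, G6=1 → 1; observed 1. Eliminates G1 stuck-at-0, G1 inverted output, G5 stuck-at-0, G5 inverted output, G6 stuck-at-0, G6 inverted output.
Test 3 (x1=0, x2=0, x3=1): fault-free G0=0, G1=0, G2=1, G3=0, G4=1, G5=1, G6=0 → 0; observed 0. Eliminates G0 inverted output.
Only G0 stuck-at-0 is consistent with every test.

G0 stuck-at-0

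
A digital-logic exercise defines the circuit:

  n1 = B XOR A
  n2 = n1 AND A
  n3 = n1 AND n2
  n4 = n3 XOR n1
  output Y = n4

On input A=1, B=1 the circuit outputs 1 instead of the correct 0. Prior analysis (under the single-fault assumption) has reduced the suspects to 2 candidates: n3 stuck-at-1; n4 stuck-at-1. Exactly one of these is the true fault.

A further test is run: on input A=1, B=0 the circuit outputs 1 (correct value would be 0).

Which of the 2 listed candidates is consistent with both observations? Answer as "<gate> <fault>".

n4 stuck-at-1

Evaluate each candidate on input A=1, B=0:
  n3 stuck-at-1: n1=1, n2=1, n3=1 [stuck-at-1], n4=0 → 0 — eliminated
  n4 stuck-at-1: n1=1, n2=1, n3=1, n4=1 [stuck-at-1] → 1 — matches
Only n4 stuck-at-1 reproduces the observed 1.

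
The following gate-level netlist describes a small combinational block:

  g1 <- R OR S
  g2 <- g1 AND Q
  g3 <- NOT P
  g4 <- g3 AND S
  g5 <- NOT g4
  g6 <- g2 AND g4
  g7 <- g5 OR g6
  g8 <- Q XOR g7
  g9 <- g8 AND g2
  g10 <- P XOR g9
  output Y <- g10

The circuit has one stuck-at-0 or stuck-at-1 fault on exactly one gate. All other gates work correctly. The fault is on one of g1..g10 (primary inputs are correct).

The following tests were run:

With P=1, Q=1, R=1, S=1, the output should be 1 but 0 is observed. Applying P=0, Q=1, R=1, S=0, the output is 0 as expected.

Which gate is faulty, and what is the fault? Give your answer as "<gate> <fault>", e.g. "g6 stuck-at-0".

Fault-free values for test 1 (P=1, Q=1, R=1, S=1): g1=1, g2=1, g3=0, g4=0, g5=1, g6=0, g7=1, g8=0, g9=0, g10=1, giving Y=1. Observed 0.
Test 1: faults giving observed 0 are {g5 stuck-at-0, g7 stuck-at-0, g8 stuck-at-1, g9 stuck-at-1, g10 stuck-at-0}.
Test 2 (P=0, Q=1, R=1, S=0): fault-free g1=1, g2=1, g3=1, g4=0, g5=1, g6=0, g7=1, g8=0, g9=0, g10=0 → 0; observed 0. Eliminates g5 stuck-at-0, g7 stuck-at-0, g8 stuck-at-1, g9 stuck-at-1.
Only g10 stuck-at-0 is consistent with every test.

g10 stuck-at-0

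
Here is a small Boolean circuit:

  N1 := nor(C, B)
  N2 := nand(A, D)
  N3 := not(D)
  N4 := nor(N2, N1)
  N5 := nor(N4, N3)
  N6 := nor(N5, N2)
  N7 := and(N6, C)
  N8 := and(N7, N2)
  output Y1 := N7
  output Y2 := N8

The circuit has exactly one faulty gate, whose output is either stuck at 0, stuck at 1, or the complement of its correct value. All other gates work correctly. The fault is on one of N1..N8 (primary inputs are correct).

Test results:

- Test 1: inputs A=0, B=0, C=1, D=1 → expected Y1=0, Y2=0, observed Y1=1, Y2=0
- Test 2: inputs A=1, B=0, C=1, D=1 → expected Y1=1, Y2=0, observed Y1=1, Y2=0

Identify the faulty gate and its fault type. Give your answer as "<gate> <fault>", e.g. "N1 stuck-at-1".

Fault-free values for test 1 (A=0, B=0, C=1, D=1): N1=0, N2=1, N3=0, N4=0, N5=1, N6=0, N7=0, N8=0, giving Y1=0, Y2=0. Observed Y1=1, Y2=0.
Test 1: faults giving observed Y1=1, Y2=0 are {N2 stuck-at-0, N2 inverted output}.
Test 2 (A=1, B=0, C=1, D=1): fault-free N1=0, N2=0, N3=0, N4=1, N5=0, N6=1, N7=1, N8=0 → Y1=1, Y2=0; observed Y1=1, Y2=0. Eliminates N2 inverted output.
Only N2 stuck-at-0 is consistent with every test.

N2 stuck-at-0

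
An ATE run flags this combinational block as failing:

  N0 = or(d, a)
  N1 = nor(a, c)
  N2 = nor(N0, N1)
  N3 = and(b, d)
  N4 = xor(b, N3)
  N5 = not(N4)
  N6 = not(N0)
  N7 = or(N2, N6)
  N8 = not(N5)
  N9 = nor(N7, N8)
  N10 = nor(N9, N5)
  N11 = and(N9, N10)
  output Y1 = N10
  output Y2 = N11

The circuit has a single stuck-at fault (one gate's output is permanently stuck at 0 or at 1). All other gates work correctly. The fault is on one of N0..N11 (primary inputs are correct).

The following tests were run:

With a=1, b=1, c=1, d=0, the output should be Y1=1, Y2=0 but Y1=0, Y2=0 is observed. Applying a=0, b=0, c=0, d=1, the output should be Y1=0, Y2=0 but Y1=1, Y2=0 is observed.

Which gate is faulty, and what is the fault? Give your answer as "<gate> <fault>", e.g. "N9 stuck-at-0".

Fault-free values for test 1 (a=1, b=1, c=1, d=0): N0=1, N1=0, N2=0, N3=0, N4=1, N5=0, N6=0, N7=0, N8=1, N9=0, N10=1, N11=0, giving Y1=1, Y2=0. Observed Y1=0, Y2=0.
Test 1: faults giving observed Y1=0, Y2=0 are {N3 stuck-at-1, N4 stuck-at-0, N5 stuck-at-1, N8 stuck-at-0, N9 stuck-at-1, N10 stuck-at-0}.
Test 2 (a=0, b=0, c=0, d=1): fault-free N0=1, N1=1, N2=0, N3=0, N4=0, N5=1, N6=0, N7=0, N8=0, N9=1, N10=0, N11=0 → Y1=0, Y2=0; observed Y1=1, Y2=0. Eliminates N4 stuck-at-0, N5 stuck-at-1, N8 stuck-at-0, N9 stuck-at-1, N10 stuck-at-0.
Only N3 stuck-at-1 is consistent with every test.

N3 stuck-at-1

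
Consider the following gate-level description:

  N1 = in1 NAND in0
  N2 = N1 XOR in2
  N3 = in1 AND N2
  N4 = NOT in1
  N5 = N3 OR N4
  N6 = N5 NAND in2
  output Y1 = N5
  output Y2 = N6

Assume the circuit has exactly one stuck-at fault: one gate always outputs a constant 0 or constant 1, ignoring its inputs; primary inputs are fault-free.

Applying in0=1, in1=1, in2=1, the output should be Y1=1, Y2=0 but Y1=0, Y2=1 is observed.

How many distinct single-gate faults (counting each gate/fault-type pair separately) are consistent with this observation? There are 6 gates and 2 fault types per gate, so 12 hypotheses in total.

4

Fault-free: N1=0, N2=1, N3=1, N4=0, N5=1, N6=0 → Y1=1, Y2=0. Observed Y1=0, Y2=1.
  N1 stuck-at-0: output Y1=1, Y2=0 ✗
  N1 stuck-at-1: output Y1=0, Y2=1 ✓
  N2 stuck-at-0: output Y1=0, Y2=1 ✓
  N2 stuck-at-1: output Y1=1, Y2=0 ✗
  N3 stuck-at-0: output Y1=0, Y2=1 ✓
  N3 stuck-at-1: output Y1=1, Y2=0 ✗
  N4 stuck-at-0: output Y1=1, Y2=0 ✗
  N4 stuck-at-1: output Y1=1, Y2=0 ✗
  N5 stuck-at-0: output Y1=0, Y2=1 ✓
  N5 stuck-at-1: output Y1=1, Y2=0 ✗
  N6 stuck-at-0: output Y1=1, Y2=0 ✗
  N6 stuck-at-1: output Y1=1, Y2=1 ✗
Consistent faults: {N1 stuck-at-1, N2 stuck-at-0, N3 stuck-at-0, N5 stuck-at-0} — 4 in all.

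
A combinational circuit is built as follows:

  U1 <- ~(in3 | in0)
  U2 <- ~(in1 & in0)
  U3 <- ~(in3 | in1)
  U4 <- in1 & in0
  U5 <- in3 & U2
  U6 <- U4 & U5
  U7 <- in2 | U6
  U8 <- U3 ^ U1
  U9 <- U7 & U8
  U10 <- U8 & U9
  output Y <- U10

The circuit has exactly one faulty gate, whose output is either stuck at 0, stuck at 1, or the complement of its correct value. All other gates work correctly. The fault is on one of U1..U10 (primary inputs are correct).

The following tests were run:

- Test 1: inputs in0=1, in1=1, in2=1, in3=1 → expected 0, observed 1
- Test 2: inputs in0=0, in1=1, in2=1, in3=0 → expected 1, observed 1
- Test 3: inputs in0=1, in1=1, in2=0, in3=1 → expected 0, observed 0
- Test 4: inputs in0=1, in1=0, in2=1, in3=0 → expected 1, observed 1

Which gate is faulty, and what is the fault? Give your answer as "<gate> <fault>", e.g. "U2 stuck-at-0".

Fault-free values for test 1 (in0=1, in1=1, in2=1, in3=1): U1=0, U2=0, U3=0, U4=1, U5=0, U6=0, U7=1, U8=0, U9=0, U10=0, giving Y=0. Observed 1.
Test 1: faults giving observed 1 are {U1 stuck-at-1, U1 inverted output, U3 stuck-at-1, U3 inverted output, U8 stuck-at-1, U8 inverted output, U10 stuck-at-1, U10 inverted output}.
Test 2 (in0=0, in1=1, in2=1, in3=0): fault-free U1=1, U2=1, U3=0, U4=0, U5=0, U6=0, U7=1, U8=1, U9=1, U10=1 → 1; observed 1. Eliminates U1 inverted output, U3 stuck-at-1, U3 inverted output, U8 inverted output, U10 inverted output.
Test 3 (in0=1, in1=1, in2=0, in3=1): fault-free U1=0, U2=0, U3=0, U4=1, U5=0, U6=0, U7=0, U8=0, U9=0, U10=0 → 0; observed 0. Eliminates U10 stuck-at-1.
Test 4 (in0=1, in1=0, in2=1, in3=0): fault-free U1=0, U2=1, U3=1, U4=0, U5=0, U6=0, U7=1, U8=1, U9=1, U10=1 → 1; observed 1. Eliminates U1 stuck-at-1.
Only U8 stuck-at-1 is consistent with every test.

U8 stuck-at-1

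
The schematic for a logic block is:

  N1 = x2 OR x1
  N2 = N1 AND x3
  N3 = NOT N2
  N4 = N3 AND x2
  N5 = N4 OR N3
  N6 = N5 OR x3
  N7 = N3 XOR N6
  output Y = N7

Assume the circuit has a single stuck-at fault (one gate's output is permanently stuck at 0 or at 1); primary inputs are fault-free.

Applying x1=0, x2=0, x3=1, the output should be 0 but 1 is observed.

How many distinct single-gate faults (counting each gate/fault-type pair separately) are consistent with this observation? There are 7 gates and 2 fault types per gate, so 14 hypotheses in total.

Fault-free: N1=0, N2=0, N3=1, N4=0, N5=1, N6=1, N7=0 → 0. Observed 1.
  N1 stuck-at-0: output 0 ✗
  N1 stuck-at-1: output 1 ✓
  N2 stuck-at-0: output 0 ✗
  N2 stuck-at-1: output 1 ✓
  N3 stuck-at-0: output 1 ✓
  N3 stuck-at-1: output 0 ✗
  N4 stuck-at-0: output 0 ✗
  N4 stuck-at-1: output 0 ✗
  N5 stuck-at-0: output 0 ✗
  N5 stuck-at-1: output 0 ✗
  N6 stuck-at-0: output 1 ✓
  N6 stuck-at-1: output 0 ✗
  N7 stuck-at-0: output 0 ✗
  N7 stuck-at-1: output 1 ✓
Consistent faults: {N1 stuck-at-1, N2 stuck-at-1, N3 stuck-at-0, N6 stuck-at-0, N7 stuck-at-1} — 5 in all.

5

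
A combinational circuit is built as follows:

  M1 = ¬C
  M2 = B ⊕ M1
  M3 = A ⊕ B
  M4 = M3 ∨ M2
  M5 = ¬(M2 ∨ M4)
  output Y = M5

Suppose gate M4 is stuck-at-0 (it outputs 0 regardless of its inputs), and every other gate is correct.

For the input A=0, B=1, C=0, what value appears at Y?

Propagate with M4 forced: M1=1, M2=0, M3=1, M4=0 [stuck-at-0], M5=1.
So Y = 1. (Without the fault it would be 0.)

1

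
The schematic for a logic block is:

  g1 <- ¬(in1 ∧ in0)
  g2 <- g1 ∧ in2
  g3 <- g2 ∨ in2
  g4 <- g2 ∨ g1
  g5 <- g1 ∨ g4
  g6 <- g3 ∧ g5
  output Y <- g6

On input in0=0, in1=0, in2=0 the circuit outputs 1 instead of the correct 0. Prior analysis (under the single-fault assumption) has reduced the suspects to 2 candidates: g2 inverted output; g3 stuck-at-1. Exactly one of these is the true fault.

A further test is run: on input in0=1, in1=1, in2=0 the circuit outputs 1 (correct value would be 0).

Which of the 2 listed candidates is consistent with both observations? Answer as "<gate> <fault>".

Evaluate each candidate on input in0=1, in1=1, in2=0:
  g2 inverted output: g1=0, g2=1 [inverted output], g3=1, g4=1, g5=1, g6=1 → 1 — matches
  g3 stuck-at-1: g1=0, g2=0, g3=1 [stuck-at-1], g4=0, g5=0, g6=0 → 0 — eliminated
Only g2 inverted output reproduces the observed 1.

g2 inverted output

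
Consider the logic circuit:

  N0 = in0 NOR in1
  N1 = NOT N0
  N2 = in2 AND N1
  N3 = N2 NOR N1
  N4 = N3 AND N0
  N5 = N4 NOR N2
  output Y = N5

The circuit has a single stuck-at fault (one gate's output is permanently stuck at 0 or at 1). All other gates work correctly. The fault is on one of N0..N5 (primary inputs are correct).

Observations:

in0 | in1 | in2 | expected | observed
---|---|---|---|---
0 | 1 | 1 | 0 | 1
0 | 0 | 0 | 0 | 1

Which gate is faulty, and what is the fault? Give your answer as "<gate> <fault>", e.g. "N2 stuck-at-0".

Fault-free values for test 1 (in0=0, in1=1, in2=1): N0=0, N1=1, N2=1, N3=0, N4=0, N5=0, giving Y=0. Observed 1.
Test 1: faults giving observed 1 are {N1 stuck-at-0, N2 stuck-at-0, N5 stuck-at-1}.
Test 2 (in0=0, in1=0, in2=0): fault-free N0=1, N1=0, N2=0, N3=1, N4=1, N5=0 → 0; observed 1. Eliminates N1 stuck-at-0, N2 stuck-at-0.
Only N5 stuck-at-1 is consistent with every test.

N5 stuck-at-1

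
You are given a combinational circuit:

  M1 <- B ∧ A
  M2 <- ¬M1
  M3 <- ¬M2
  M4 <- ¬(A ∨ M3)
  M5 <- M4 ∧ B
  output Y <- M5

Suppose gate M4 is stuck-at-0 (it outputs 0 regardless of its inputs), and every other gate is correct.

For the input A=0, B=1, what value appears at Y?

Propagate with M4 forced: M1=0, M2=1, M3=0, M4=0 [stuck-at-0], M5=0.
So Y = 0. (Without the fault it would be 1.)

0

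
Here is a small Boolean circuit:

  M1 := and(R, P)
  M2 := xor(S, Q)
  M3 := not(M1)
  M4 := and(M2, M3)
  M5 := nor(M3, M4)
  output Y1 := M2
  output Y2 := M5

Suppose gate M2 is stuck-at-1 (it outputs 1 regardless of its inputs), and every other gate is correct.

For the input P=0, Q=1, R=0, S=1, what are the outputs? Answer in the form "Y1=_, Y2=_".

Y1=1, Y2=0

Propagate with M2 forced: M1=0, M2=1 [stuck-at-1], M3=1, M4=1, M5=0.
So the outputs are Y1=1, Y2=0. (Without the fault they would be Y1=0, Y2=0.)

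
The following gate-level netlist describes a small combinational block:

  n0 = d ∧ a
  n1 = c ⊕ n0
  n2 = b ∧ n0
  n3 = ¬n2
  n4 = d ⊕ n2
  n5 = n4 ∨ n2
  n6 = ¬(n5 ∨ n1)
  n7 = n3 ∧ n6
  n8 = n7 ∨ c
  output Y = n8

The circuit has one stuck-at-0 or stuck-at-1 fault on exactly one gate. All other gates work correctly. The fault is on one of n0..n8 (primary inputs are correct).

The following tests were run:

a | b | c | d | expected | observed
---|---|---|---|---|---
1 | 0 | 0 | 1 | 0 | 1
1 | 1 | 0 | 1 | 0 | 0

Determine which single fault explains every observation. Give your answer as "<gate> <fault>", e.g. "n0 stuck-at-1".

n6 stuck-at-1

Fault-free values for test 1 (a=1, b=0, c=0, d=1): n0=1, n1=1, n2=0, n3=1, n4=1, n5=1, n6=0, n7=0, n8=0, giving Y=0. Observed 1.
Test 1: faults giving observed 1 are {n6 stuck-at-1, n7 stuck-at-1, n8 stuck-at-1}.
Test 2 (a=1, b=1, c=0, d=1): fault-free n0=1, n1=1, n2=1, n3=0, n4=0, n5=1, n6=0, n7=0, n8=0 → 0; observed 0. Eliminates n7 stuck-at-1, n8 stuck-at-1.
Only n6 stuck-at-1 is consistent with every test.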